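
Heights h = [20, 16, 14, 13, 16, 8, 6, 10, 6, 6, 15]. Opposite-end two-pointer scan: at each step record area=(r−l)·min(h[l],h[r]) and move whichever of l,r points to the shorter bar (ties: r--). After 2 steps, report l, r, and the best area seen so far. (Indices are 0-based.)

[0,10] min(20,15)*10=150 best=150 * → r--
[0,9] min(20,6)*9=54 best=150 → r--

l=0, r=8, best area=150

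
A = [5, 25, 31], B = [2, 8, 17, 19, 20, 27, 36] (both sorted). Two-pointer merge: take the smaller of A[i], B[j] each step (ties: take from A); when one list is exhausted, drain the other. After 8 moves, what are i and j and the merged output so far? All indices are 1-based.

[i=1,j=1] A[i]=5>B[j]=2 take 2 → j++
[i=1,j=2] A[i]=5<=B[j]=8 take 5 → i++
[i=2,j=2] A[i]=25>B[j]=8 take 8 → j++
[i=2,j=3] A[i]=25>B[j]=17 take 17 → j++
[i=2,j=4] A[i]=25>B[j]=19 take 19 → j++
[i=2,j=5] A[i]=25>B[j]=20 take 20 → j++
[i=2,j=6] A[i]=25<=B[j]=27 take 25 → i++
[i=3,j=6] A[i]=31>B[j]=27 take 27 → j++

i=3, j=7, merged so far=[2, 5, 8, 17, 19, 20, 25, 27]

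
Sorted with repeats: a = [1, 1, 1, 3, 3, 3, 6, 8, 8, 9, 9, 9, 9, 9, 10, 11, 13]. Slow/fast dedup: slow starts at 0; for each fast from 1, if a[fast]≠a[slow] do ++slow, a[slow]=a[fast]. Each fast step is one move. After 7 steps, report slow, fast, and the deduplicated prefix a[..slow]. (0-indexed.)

slow=0 fast=1: a[fast]=1=a[slow] dup, fast++
slow=0 fast=2: a[fast]=1=a[slow] dup, fast++
slow=0 fast=3: a[fast]=3≠a[slow]=1 write a[1]=3, slow++,fast++
slow=1 fast=4: a[fast]=3=a[slow] dup, fast++
slow=1 fast=5: a[fast]=3=a[slow] dup, fast++
slow=1 fast=6: a[fast]=6≠a[slow]=3 write a[2]=6, slow++,fast++
slow=2 fast=7: a[fast]=8≠a[slow]=6 write a[3]=8, slow++,fast++

slow=3, fast=8, prefix=[1, 3, 6, 8]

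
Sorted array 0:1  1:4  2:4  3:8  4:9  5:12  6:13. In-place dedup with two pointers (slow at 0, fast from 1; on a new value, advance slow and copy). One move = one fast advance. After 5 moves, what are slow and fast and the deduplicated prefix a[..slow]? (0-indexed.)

slow=4, fast=6, prefix=[1, 4, 8, 9, 12]

slow=0 fast=1: a[fast]=4≠a[slow]=1 write a[1]=4, slow++,fast++
slow=1 fast=2: a[fast]=4=a[slow] dup, fast++
slow=1 fast=3: a[fast]=8≠a[slow]=4 write a[2]=8, slow++,fast++
slow=2 fast=4: a[fast]=9≠a[slow]=8 write a[3]=9, slow++,fast++
slow=3 fast=5: a[fast]=12≠a[slow]=9 write a[4]=12, slow++,fast++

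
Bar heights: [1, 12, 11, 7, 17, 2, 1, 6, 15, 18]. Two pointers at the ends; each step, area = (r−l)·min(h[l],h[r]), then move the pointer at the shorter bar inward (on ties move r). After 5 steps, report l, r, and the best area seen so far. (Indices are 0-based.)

l=5, r=9, best area=96

[0,9] min(1,18)*9=9 best=9 * → l++
[1,9] min(12,18)*8=96 best=96 * → l++
[2,9] min(11,18)*7=77 best=96 → l++
[3,9] min(7,18)*6=42 best=96 → l++
[4,9] min(17,18)*5=85 best=96 → l++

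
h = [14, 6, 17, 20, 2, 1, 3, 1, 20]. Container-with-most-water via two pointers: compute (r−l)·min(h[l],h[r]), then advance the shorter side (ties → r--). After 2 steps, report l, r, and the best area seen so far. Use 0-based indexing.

[0,8] min(14,20)*8=112 best=112 * → l++
[1,8] min(6,20)*7=42 best=112 → l++

l=2, r=8, best area=112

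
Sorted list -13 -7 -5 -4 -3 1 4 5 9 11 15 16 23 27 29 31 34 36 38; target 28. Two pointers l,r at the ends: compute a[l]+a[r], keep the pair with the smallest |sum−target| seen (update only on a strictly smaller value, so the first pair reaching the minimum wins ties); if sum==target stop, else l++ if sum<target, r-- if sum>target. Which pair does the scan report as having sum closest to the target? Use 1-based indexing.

l=1 r=19: -13+38=25 d=3 *, l++
l=2 r=19: -7+38=31 d=3, r--
l=2 r=18: -7+36=29 d=1 *, r--
l=2 r=17: -7+34=27 d=1, l++
l=3 r=17: -5+34=29 d=1, r--
l=3 r=16: -5+31=26 d=2, l++
l=4 r=16: -4+31=27 d=1, l++
l=5 r=16: -3+31=28 d=0 *, stop

pair (-3, 31) with sum 28 (|Δ|=0)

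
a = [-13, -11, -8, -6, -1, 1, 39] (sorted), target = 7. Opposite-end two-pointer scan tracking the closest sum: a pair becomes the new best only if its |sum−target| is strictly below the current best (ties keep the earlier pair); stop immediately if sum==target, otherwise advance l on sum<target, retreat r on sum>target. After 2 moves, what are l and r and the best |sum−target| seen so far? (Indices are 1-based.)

l=2, r=6, best |Δ|=19

l=1 r=7: -13+39=26 d=19 *, r--
l=1 r=6: -13+1=-12 d=19, l++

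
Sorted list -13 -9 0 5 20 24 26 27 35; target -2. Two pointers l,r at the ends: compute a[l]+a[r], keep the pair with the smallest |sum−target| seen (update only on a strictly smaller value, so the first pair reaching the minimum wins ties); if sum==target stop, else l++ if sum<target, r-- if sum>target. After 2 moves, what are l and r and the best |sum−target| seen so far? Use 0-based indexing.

l=0, r=6, best |Δ|=16

[0,8] -13+35=22 d=24 * → r--
[0,7] -13+27=14 d=16 * → r--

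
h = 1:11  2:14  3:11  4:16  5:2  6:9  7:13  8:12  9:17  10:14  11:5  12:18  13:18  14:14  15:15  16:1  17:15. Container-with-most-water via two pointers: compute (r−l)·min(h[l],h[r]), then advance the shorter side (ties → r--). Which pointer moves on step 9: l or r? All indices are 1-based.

l=1 r=17: min(11,15)*16=176 best=176 *, l++
l=2 r=17: min(14,15)*15=210 best=210 *, l++
l=3 r=17: min(11,15)*14=154 best=210, l++
l=4 r=17: min(16,15)*13=195 best=210, r--
l=4 r=16: min(16,1)*12=12 best=210, r--
l=4 r=15: min(16,15)*11=165 best=210, r--
l=4 r=14: min(16,14)*10=140 best=210, r--
l=4 r=13: min(16,18)*9=144 best=210, l++
l=5 r=13: min(2,18)*8=16 best=210, l++

l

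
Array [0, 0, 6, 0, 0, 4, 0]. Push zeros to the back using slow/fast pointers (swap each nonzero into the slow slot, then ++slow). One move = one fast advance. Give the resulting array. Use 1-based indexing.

[6, 4, 0, 0, 0, 0, 0]

slow=1 fast=1: a[fast]=0, fast++
slow=1 fast=2: a[fast]=0, fast++
slow=1 fast=3: a[fast]=6≠0 swap→a[1]=6, slow++,fast++
slow=2 fast=4: a[fast]=0, fast++
slow=2 fast=5: a[fast]=0, fast++
slow=2 fast=6: a[fast]=4≠0 swap→a[2]=4, slow++,fast++
slow=3 fast=7: a[fast]=0, fast++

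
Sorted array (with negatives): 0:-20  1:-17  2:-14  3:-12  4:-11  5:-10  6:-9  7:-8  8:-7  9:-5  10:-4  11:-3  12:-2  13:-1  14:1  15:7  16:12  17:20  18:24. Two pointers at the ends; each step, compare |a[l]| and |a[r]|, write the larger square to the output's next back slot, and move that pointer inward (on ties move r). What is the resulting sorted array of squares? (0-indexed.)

[1, 1, 4, 9, 16, 25, 49, 49, 64, 81, 100, 121, 144, 144, 196, 289, 400, 400, 576]

[0,18] |-20|<=|24| out[18]=576 → r--
[0,17] |-20|<=|20| out[17]=400 → r--
[0,16] |-20|>|12| out[16]=400 → l++
[1,16] |-17|>|12| out[15]=289 → l++
[2,16] |-14|>|12| out[14]=196 → l++
[3,16] |-12|<=|12| out[13]=144 → r--
[3,15] |-12|>|7| out[12]=144 → l++
[4,15] |-11|>|7| out[11]=121 → l++
[5,15] |-10|>|7| out[10]=100 → l++
[6,15] |-9|>|7| out[9]=81 → l++
[7,15] |-8|>|7| out[8]=64 → l++
[8,15] |-7|<=|7| out[7]=49 → r--
[8,14] |-7|>|1| out[6]=49 → l++
[9,14] |-5|>|1| out[5]=25 → l++
[10,14] |-4|>|1| out[4]=16 → l++
[11,14] |-3|>|1| out[3]=9 → l++
[12,14] |-2|>|1| out[2]=4 → l++
[13,14] |-1|<=|1| out[1]=1 → r--
[13,13] |-1|<=|-1| out[0]=1 → r--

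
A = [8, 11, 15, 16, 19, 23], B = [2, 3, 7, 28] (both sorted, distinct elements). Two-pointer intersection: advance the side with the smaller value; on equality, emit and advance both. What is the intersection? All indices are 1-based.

intersection = []

i=1 j=1: 8>2, j++
i=1 j=2: 8>3, j++
i=1 j=3: 8>7, j++
i=1 j=4: 8<28, i++
i=2 j=4: 11<28, i++
i=3 j=4: 15<28, i++
i=4 j=4: 16<28, i++
i=5 j=4: 19<28, i++
i=6 j=4: 23<28, i++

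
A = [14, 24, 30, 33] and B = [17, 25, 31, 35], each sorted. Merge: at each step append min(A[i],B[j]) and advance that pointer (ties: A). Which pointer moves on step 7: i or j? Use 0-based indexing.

i=0 j=0: A[i]=14<=B[j]=17 take 14, i++
i=1 j=0: A[i]=24>B[j]=17 take 17, j++
i=1 j=1: A[i]=24<=B[j]=25 take 24, i++
i=2 j=1: A[i]=30>B[j]=25 take 25, j++
i=2 j=2: A[i]=30<=B[j]=31 take 30, i++
i=3 j=2: A[i]=33>B[j]=31 take 31, j++
i=3 j=3: A[i]=33<=B[j]=35 take 33, i++

i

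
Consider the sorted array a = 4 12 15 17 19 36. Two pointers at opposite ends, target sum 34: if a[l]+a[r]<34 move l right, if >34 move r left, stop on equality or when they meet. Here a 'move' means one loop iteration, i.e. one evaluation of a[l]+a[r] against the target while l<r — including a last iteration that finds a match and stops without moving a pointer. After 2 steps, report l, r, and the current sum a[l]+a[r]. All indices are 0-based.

l=1, r=4, sum=31

[0,5] 4+36=40 >34 → r--
[0,4] 4+19=23 <34 → l++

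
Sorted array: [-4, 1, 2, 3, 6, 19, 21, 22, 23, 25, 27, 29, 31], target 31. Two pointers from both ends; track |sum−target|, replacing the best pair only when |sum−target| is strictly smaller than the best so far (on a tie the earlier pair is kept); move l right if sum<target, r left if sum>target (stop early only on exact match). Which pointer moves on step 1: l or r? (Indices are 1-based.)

l

l=1 r=13: -4+31=27 d=4 *, l++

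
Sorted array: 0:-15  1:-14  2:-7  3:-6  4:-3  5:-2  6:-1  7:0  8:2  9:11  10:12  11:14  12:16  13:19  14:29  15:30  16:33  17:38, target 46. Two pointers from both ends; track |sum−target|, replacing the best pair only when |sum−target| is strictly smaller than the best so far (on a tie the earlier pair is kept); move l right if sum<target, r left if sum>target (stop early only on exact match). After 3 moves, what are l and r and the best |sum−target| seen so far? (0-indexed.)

l=3, r=17, best |Δ|=15

[0,17] -15+38=23 d=23 * → l++
[1,17] -14+38=24 d=22 * → l++
[2,17] -7+38=31 d=15 * → l++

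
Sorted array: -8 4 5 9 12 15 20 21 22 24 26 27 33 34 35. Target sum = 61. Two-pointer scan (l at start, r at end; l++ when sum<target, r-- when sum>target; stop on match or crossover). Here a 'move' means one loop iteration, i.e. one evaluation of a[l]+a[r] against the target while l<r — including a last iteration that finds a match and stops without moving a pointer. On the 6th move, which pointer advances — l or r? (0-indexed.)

l

l=0 r=14: -8+35=27 <61, l++
l=1 r=14: 4+35=39 <61, l++
l=2 r=14: 5+35=40 <61, l++
l=3 r=14: 9+35=44 <61, l++
l=4 r=14: 12+35=47 <61, l++
l=5 r=14: 15+35=50 <61, l++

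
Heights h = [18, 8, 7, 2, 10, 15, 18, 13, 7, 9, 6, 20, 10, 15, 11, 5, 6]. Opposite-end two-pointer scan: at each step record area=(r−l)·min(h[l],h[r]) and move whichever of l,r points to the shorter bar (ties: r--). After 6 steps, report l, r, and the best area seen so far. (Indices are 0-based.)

l=1, r=11, best area=198

[0,16] min(18,6)*16=96 best=96 * → r--
[0,15] min(18,5)*15=75 best=96 → r--
[0,14] min(18,11)*14=154 best=154 * → r--
[0,13] min(18,15)*13=195 best=195 * → r--
[0,12] min(18,10)*12=120 best=195 → r--
[0,11] min(18,20)*11=198 best=198 * → l++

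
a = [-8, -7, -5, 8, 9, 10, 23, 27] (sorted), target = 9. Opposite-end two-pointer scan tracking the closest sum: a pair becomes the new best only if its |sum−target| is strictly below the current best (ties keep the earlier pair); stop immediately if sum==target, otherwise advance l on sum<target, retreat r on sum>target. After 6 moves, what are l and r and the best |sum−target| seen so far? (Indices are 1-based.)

l=4, r=5, best |Δ|=4

[1,8] -8+27=19 d=10 * → r--
[1,7] -8+23=15 d=6 * → r--
[1,6] -8+10=2 d=7 → l++
[2,6] -7+10=3 d=6 → l++
[3,6] -5+10=5 d=4 * → l++
[4,6] 8+10=18 d=9 → r--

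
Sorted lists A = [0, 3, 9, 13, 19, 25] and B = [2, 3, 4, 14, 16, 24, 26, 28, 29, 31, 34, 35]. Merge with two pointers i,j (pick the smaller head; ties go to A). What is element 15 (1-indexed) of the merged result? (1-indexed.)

i=1 j=1: A[i]=0<=B[j]=2 take 0, i++
i=2 j=1: A[i]=3>B[j]=2 take 2, j++
i=2 j=2: A[i]=3<=B[j]=3 take 3, i++
i=3 j=2: A[i]=9>B[j]=3 take 3, j++
i=3 j=3: A[i]=9>B[j]=4 take 4, j++
i=3 j=4: A[i]=9<=B[j]=14 take 9, i++
i=4 j=4: A[i]=13<=B[j]=14 take 13, i++
i=5 j=4: A[i]=19>B[j]=14 take 14, j++
i=5 j=5: A[i]=19>B[j]=16 take 16, j++
i=5 j=6: A[i]=19<=B[j]=24 take 19, i++
i=6 j=6: A[i]=25>B[j]=24 take 24, j++
i=6 j=7: A[i]=25<=B[j]=26 take 25, i++
i=7 j=7: A done, take B[j]=26, j++
i=7 j=8: A done, take B[j]=28, j++
i=7 j=9: A done, take B[j]=29, j++
i=7 j=10: A done, take B[j]=31, j++
i=7 j=11: A done, take B[j]=34, j++
i=7 j=12: A done, take B[j]=35, j++

merged[15] = 29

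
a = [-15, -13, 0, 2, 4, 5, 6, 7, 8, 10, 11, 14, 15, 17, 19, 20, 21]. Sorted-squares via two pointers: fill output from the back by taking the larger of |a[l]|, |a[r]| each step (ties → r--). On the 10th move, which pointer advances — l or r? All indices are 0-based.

l=0 r=16: |-15|<=|21| out[16]=441, r--
l=0 r=15: |-15|<=|20| out[15]=400, r--
l=0 r=14: |-15|<=|19| out[14]=361, r--
l=0 r=13: |-15|<=|17| out[13]=289, r--
l=0 r=12: |-15|<=|15| out[12]=225, r--
l=0 r=11: |-15|>|14| out[11]=225, l++
l=1 r=11: |-13|<=|14| out[10]=196, r--
l=1 r=10: |-13|>|11| out[9]=169, l++
l=2 r=10: |0|<=|11| out[8]=121, r--
l=2 r=9: |0|<=|10| out[7]=100, r--

r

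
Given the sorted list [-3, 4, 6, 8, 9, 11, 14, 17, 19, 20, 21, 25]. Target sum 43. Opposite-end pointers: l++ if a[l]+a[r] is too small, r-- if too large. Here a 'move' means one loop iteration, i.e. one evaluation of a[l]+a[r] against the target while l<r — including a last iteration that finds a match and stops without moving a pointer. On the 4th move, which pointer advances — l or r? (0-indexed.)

l=0 r=11: -3+25=22 <43, l++
l=1 r=11: 4+25=29 <43, l++
l=2 r=11: 6+25=31 <43, l++
l=3 r=11: 8+25=33 <43, l++

l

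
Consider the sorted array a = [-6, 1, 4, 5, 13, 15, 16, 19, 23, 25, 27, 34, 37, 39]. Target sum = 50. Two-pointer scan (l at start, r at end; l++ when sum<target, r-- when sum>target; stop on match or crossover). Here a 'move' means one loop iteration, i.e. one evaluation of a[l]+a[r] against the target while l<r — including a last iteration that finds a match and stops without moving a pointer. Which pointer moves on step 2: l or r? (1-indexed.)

l=1 r=14: -6+39=33 <50, l++
l=2 r=14: 1+39=40 <50, l++

l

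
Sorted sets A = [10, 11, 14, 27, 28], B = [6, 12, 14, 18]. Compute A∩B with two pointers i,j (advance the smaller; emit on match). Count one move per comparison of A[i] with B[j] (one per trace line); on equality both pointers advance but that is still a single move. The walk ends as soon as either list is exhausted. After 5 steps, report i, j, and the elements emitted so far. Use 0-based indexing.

i=0 j=0: 10>6, j++
i=0 j=1: 10<12, i++
i=1 j=1: 11<12, i++
i=2 j=1: 14>12, j++
i=2 j=2: 14==14 emit, i++,j++

i=3, j=3, emitted=[14]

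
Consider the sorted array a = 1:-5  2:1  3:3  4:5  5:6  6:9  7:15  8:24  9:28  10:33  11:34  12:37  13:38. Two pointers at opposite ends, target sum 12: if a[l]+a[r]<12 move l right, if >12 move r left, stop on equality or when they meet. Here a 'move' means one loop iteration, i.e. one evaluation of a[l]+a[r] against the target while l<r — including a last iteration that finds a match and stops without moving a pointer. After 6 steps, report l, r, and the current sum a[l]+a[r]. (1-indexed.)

[1,13] -5+38=33 >12 → r--
[1,12] -5+37=32 >12 → r--
[1,11] -5+34=29 >12 → r--
[1,10] -5+33=28 >12 → r--
[1,9] -5+28=23 >12 → r--
[1,8] -5+24=19 >12 → r--

l=1, r=7, sum=10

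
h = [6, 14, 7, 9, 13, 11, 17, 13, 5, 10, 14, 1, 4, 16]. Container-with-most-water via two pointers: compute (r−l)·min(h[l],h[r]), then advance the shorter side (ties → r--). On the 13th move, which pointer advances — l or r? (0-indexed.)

[0,13] min(6,16)*13=78 best=78 * → l++
[1,13] min(14,16)*12=168 best=168 * → l++
[2,13] min(7,16)*11=77 best=168 → l++
[3,13] min(9,16)*10=90 best=168 → l++
[4,13] min(13,16)*9=117 best=168 → l++
[5,13] min(11,16)*8=88 best=168 → l++
[6,13] min(17,16)*7=112 best=168 → r--
[6,12] min(17,4)*6=24 best=168 → r--
[6,11] min(17,1)*5=5 best=168 → r--
[6,10] min(17,14)*4=56 best=168 → r--
[6,9] min(17,10)*3=30 best=168 → r--
[6,8] min(17,5)*2=10 best=168 → r--
[6,7] min(17,13)*1=13 best=168 → r--

r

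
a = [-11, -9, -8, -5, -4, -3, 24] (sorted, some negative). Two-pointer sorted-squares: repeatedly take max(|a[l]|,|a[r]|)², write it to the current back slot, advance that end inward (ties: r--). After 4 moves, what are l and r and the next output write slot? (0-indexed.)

[0,6] |-11|<=|24| out[6]=576 → r--
[0,5] |-11|>|-3| out[5]=121 → l++
[1,5] |-9|>|-3| out[4]=81 → l++
[2,5] |-8|>|-3| out[3]=64 → l++

l=3, r=5, next write slot=2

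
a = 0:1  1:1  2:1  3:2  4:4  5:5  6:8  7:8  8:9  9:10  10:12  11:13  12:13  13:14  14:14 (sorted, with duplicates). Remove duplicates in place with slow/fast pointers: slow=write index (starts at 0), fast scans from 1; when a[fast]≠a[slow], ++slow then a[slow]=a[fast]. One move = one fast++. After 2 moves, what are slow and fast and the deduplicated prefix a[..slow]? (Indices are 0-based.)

(s=0,f=1) a[fast]=1=a[slow] dup → fast++
(s=0,f=2) a[fast]=1=a[slow] dup → fast++

slow=0, fast=3, prefix=[1]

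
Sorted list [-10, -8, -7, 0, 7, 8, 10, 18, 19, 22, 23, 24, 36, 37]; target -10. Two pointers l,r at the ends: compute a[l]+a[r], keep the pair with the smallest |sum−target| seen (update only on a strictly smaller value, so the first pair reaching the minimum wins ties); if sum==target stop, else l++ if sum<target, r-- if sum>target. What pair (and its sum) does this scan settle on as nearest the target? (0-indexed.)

[0,13] -10+37=27 d=37 * → r--
[0,12] -10+36=26 d=36 * → r--
[0,11] -10+24=14 d=24 * → r--
[0,10] -10+23=13 d=23 * → r--
[0,9] -10+22=12 d=22 * → r--
[0,8] -10+19=9 d=19 * → r--
[0,7] -10+18=8 d=18 * → r--
[0,6] -10+10=0 d=10 * → r--
[0,5] -10+8=-2 d=8 * → r--
[0,4] -10+7=-3 d=7 * → r--
[0,3] -10+0=-10 d=0 * → stop

pair (-10, 0) with sum -10 (|Δ|=0)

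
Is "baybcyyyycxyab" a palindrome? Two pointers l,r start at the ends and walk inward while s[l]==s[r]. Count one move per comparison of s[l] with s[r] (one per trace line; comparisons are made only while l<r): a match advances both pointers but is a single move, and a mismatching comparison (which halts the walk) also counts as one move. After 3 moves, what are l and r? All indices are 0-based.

l=3, r=10

l=0 r=13: 'b'=='b', l++,r--
l=1 r=12: 'a'=='a', l++,r--
l=2 r=11: 'y'=='y', l++,r--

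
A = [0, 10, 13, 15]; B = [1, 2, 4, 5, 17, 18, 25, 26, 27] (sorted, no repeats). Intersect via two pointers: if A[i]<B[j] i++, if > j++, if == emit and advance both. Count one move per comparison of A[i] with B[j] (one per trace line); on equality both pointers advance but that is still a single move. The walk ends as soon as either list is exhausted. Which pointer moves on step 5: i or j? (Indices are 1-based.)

j

[i=1,j=1] 0<1 → i++
[i=2,j=1] 10>1 → j++
[i=2,j=2] 10>2 → j++
[i=2,j=3] 10>4 → j++
[i=2,j=4] 10>5 → j++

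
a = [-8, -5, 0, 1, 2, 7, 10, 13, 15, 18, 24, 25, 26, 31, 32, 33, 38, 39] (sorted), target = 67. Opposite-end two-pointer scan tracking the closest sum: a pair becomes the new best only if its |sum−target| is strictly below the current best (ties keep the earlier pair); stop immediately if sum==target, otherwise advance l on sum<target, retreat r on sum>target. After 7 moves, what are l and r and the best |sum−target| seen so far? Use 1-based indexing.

[1,18] -8+39=31 d=36 * → l++
[2,18] -5+39=34 d=33 * → l++
[3,18] 0+39=39 d=28 * → l++
[4,18] 1+39=40 d=27 * → l++
[5,18] 2+39=41 d=26 * → l++
[6,18] 7+39=46 d=21 * → l++
[7,18] 10+39=49 d=18 * → l++

l=8, r=18, best |Δ|=18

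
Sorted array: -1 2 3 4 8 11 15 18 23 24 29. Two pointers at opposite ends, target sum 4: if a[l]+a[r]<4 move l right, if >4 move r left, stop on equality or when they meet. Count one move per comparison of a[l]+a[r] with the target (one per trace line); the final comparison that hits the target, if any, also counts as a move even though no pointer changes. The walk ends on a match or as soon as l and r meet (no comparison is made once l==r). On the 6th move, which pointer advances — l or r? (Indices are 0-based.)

r

l=0 r=10: -1+29=28 >4, r--
l=0 r=9: -1+24=23 >4, r--
l=0 r=8: -1+23=22 >4, r--
l=0 r=7: -1+18=17 >4, r--
l=0 r=6: -1+15=14 >4, r--
l=0 r=5: -1+11=10 >4, r--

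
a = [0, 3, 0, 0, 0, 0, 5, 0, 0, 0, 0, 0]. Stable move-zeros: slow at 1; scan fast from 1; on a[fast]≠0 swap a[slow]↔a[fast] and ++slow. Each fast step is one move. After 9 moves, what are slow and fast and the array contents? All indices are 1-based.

(s=1,f=1) a[fast]=0 → fast++
(s=1,f=2) a[fast]=3≠0 swap→a[1]=3 → slow++,fast++
(s=2,f=3) a[fast]=0 → fast++
(s=2,f=4) a[fast]=0 → fast++
(s=2,f=5) a[fast]=0 → fast++
(s=2,f=6) a[fast]=0 → fast++
(s=2,f=7) a[fast]=5≠0 swap→a[2]=5 → slow++,fast++
(s=3,f=8) a[fast]=0 → fast++
(s=3,f=9) a[fast]=0 → fast++

slow=3, fast=10, a=[3, 5, 0, 0, 0, 0, 0, 0, 0, 0, 0, 0]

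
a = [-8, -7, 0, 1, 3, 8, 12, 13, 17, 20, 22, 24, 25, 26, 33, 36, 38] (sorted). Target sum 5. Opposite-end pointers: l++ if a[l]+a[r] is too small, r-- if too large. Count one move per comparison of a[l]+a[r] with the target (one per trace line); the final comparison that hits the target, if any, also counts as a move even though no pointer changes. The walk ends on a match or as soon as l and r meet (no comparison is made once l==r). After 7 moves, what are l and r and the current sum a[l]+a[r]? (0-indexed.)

[0,16] -8+38=30 >5 → r--
[0,15] -8+36=28 >5 → r--
[0,14] -8+33=25 >5 → r--
[0,13] -8+26=18 >5 → r--
[0,12] -8+25=17 >5 → r--
[0,11] -8+24=16 >5 → r--
[0,10] -8+22=14 >5 → r--

l=0, r=9, sum=12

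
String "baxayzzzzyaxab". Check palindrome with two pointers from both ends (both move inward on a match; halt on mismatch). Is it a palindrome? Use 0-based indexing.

palindrome

l=0 r=13: 'b'=='b', l++,r--
l=1 r=12: 'a'=='a', l++,r--
l=2 r=11: 'x'=='x', l++,r--
l=3 r=10: 'a'=='a', l++,r--
l=4 r=9: 'y'=='y', l++,r--
l=5 r=8: 'z'=='z', l++,r--
l=6 r=7: 'z'=='z', l++,r--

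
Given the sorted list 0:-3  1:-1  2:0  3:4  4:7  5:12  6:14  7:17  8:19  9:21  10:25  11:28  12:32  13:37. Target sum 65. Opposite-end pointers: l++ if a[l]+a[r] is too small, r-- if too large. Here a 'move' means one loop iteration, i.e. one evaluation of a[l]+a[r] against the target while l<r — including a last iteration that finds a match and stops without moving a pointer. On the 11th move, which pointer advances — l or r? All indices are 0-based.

l

l=0 r=13: -3+37=34 <65, l++
l=1 r=13: -1+37=36 <65, l++
l=2 r=13: 0+37=37 <65, l++
l=3 r=13: 4+37=41 <65, l++
l=4 r=13: 7+37=44 <65, l++
l=5 r=13: 12+37=49 <65, l++
l=6 r=13: 14+37=51 <65, l++
l=7 r=13: 17+37=54 <65, l++
l=8 r=13: 19+37=56 <65, l++
l=9 r=13: 21+37=58 <65, l++
l=10 r=13: 25+37=62 <65, l++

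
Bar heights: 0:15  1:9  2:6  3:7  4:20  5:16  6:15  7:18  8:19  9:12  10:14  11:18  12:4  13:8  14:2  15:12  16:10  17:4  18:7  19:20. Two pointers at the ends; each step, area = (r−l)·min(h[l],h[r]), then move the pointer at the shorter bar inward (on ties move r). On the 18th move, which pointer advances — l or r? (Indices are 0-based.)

[0,19] min(15,20)*19=285 best=285 * → l++
[1,19] min(9,20)*18=162 best=285 → l++
[2,19] min(6,20)*17=102 best=285 → l++
[3,19] min(7,20)*16=112 best=285 → l++
[4,19] min(20,20)*15=300 best=300 * → r--
[4,18] min(20,7)*14=98 best=300 → r--
[4,17] min(20,4)*13=52 best=300 → r--
[4,16] min(20,10)*12=120 best=300 → r--
[4,15] min(20,12)*11=132 best=300 → r--
[4,14] min(20,2)*10=20 best=300 → r--
[4,13] min(20,8)*9=72 best=300 → r--
[4,12] min(20,4)*8=32 best=300 → r--
[4,11] min(20,18)*7=126 best=300 → r--
[4,10] min(20,14)*6=84 best=300 → r--
[4,9] min(20,12)*5=60 best=300 → r--
[4,8] min(20,19)*4=76 best=300 → r--
[4,7] min(20,18)*3=54 best=300 → r--
[4,6] min(20,15)*2=30 best=300 → r--

r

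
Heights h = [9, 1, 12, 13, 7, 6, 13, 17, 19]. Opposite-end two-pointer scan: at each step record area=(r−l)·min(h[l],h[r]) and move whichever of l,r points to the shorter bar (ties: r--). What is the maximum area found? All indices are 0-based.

[0,8] min(9,19)*8=72 best=72 * → l++
[1,8] min(1,19)*7=7 best=72 → l++
[2,8] min(12,19)*6=72 best=72 → l++
[3,8] min(13,19)*5=65 best=72 → l++
[4,8] min(7,19)*4=28 best=72 → l++
[5,8] min(6,19)*3=18 best=72 → l++
[6,8] min(13,19)*2=26 best=72 → l++
[7,8] min(17,19)*1=17 best=72 → l++

max area = 72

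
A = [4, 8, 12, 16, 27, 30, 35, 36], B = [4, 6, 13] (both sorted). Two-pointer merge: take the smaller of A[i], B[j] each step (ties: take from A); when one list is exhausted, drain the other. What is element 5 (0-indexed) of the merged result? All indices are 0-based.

merged[5] = 13

[i=0,j=0] A[i]=4<=B[j]=4 take 4 → i++
[i=1,j=0] A[i]=8>B[j]=4 take 4 → j++
[i=1,j=1] A[i]=8>B[j]=6 take 6 → j++
[i=1,j=2] A[i]=8<=B[j]=13 take 8 → i++
[i=2,j=2] A[i]=12<=B[j]=13 take 12 → i++
[i=3,j=2] A[i]=16>B[j]=13 take 13 → j++
[i=3,j=3] B done, take A[i]=16 → i++
[i=4,j=3] B done, take A[i]=27 → i++
[i=5,j=3] B done, take A[i]=30 → i++
[i=6,j=3] B done, take A[i]=35 → i++
[i=7,j=3] B done, take A[i]=36 → i++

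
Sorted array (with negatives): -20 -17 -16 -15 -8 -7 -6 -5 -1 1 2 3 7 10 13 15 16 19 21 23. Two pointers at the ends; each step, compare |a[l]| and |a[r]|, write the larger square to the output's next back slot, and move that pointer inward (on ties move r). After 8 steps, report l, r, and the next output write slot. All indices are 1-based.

l=1 r=20: |-20|<=|23| out[20]=529, r--
l=1 r=19: |-20|<=|21| out[19]=441, r--
l=1 r=18: |-20|>|19| out[18]=400, l++
l=2 r=18: |-17|<=|19| out[17]=361, r--
l=2 r=17: |-17|>|16| out[16]=289, l++
l=3 r=17: |-16|<=|16| out[15]=256, r--
l=3 r=16: |-16|>|15| out[14]=256, l++
l=4 r=16: |-15|<=|15| out[13]=225, r--

l=4, r=15, next write slot=12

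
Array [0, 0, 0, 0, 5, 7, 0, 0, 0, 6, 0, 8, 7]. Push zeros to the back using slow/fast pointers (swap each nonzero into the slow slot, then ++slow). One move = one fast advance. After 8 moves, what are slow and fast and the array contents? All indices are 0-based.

slow=2, fast=8, a=[5, 7, 0, 0, 0, 0, 0, 0, 0, 6, 0, 8, 7]

(s=0,f=0) a[fast]=0 → fast++
(s=0,f=1) a[fast]=0 → fast++
(s=0,f=2) a[fast]=0 → fast++
(s=0,f=3) a[fast]=0 → fast++
(s=0,f=4) a[fast]=5≠0 swap→a[0]=5 → slow++,fast++
(s=1,f=5) a[fast]=7≠0 swap→a[1]=7 → slow++,fast++
(s=2,f=6) a[fast]=0 → fast++
(s=2,f=7) a[fast]=0 → fast++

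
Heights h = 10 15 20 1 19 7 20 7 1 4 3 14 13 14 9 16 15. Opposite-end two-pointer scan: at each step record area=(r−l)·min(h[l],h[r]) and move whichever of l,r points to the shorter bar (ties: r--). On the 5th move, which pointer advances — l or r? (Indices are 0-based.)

l=0 r=16: min(10,15)*16=160 best=160 *, l++
l=1 r=16: min(15,15)*15=225 best=225 *, r--
l=1 r=15: min(15,16)*14=210 best=225, l++
l=2 r=15: min(20,16)*13=208 best=225, r--
l=2 r=14: min(20,9)*12=108 best=225, r--

r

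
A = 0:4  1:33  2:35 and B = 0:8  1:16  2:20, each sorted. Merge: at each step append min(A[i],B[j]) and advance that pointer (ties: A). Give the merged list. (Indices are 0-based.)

[4, 8, 16, 20, 33, 35]

[i=0,j=0] A[i]=4<=B[j]=8 take 4 → i++
[i=1,j=0] A[i]=33>B[j]=8 take 8 → j++
[i=1,j=1] A[i]=33>B[j]=16 take 16 → j++
[i=1,j=2] A[i]=33>B[j]=20 take 20 → j++
[i=1,j=3] B done, take A[i]=33 → i++
[i=2,j=3] B done, take A[i]=35 → i++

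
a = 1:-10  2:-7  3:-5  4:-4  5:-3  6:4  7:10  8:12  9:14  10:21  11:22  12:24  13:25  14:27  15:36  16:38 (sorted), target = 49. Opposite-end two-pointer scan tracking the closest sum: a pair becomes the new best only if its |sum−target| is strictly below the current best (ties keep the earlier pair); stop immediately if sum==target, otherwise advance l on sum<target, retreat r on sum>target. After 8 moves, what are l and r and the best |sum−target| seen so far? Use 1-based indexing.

l=1 r=16: -10+38=28 d=21 *, l++
l=2 r=16: -7+38=31 d=18 *, l++
l=3 r=16: -5+38=33 d=16 *, l++
l=4 r=16: -4+38=34 d=15 *, l++
l=5 r=16: -3+38=35 d=14 *, l++
l=6 r=16: 4+38=42 d=7 *, l++
l=7 r=16: 10+38=48 d=1 *, l++
l=8 r=16: 12+38=50 d=1, r--

l=8, r=15, best |Δ|=1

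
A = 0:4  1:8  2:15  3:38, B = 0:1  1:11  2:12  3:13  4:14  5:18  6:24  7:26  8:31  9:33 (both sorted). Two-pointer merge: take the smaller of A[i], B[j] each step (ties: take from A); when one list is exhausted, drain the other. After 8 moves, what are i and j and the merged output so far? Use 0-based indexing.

i=3, j=5, merged so far=[1, 4, 8, 11, 12, 13, 14, 15]

[i=0,j=0] A[i]=4>B[j]=1 take 1 → j++
[i=0,j=1] A[i]=4<=B[j]=11 take 4 → i++
[i=1,j=1] A[i]=8<=B[j]=11 take 8 → i++
[i=2,j=1] A[i]=15>B[j]=11 take 11 → j++
[i=2,j=2] A[i]=15>B[j]=12 take 12 → j++
[i=2,j=3] A[i]=15>B[j]=13 take 13 → j++
[i=2,j=4] A[i]=15>B[j]=14 take 14 → j++
[i=2,j=5] A[i]=15<=B[j]=18 take 15 → i++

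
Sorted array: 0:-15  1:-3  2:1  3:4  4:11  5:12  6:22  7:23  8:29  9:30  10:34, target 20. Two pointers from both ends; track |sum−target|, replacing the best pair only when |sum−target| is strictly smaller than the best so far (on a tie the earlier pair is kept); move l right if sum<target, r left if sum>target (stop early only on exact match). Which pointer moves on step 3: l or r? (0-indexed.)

r

l=0 r=10: -15+34=19 d=1 *, l++
l=1 r=10: -3+34=31 d=11, r--
l=1 r=9: -3+30=27 d=7, r--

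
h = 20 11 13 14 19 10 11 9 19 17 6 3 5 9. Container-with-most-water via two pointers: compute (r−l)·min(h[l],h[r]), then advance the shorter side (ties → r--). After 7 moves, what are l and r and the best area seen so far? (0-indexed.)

l=0, r=6, best area=153

l=0 r=13: min(20,9)*13=117 best=117 *, r--
l=0 r=12: min(20,5)*12=60 best=117, r--
l=0 r=11: min(20,3)*11=33 best=117, r--
l=0 r=10: min(20,6)*10=60 best=117, r--
l=0 r=9: min(20,17)*9=153 best=153 *, r--
l=0 r=8: min(20,19)*8=152 best=153, r--
l=0 r=7: min(20,9)*7=63 best=153, r--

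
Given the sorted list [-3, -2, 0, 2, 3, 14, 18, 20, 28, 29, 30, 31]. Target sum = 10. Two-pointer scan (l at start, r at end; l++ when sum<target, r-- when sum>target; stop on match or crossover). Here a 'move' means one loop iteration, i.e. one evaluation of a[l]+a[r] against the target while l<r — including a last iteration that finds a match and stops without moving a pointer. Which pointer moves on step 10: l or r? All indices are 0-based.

l

[0,11] -3+31=28 >10 → r--
[0,10] -3+30=27 >10 → r--
[0,9] -3+29=26 >10 → r--
[0,8] -3+28=25 >10 → r--
[0,7] -3+20=17 >10 → r--
[0,6] -3+18=15 >10 → r--
[0,5] -3+14=11 >10 → r--
[0,4] -3+3=0 <10 → l++
[1,4] -2+3=1 <10 → l++
[2,4] 0+3=3 <10 → l++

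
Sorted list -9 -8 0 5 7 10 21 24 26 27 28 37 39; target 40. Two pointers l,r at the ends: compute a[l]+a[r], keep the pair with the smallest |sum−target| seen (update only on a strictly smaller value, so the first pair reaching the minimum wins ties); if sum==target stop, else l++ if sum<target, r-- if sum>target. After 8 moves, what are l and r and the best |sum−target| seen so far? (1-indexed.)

[1,13] -9+39=30 d=10 * → l++
[2,13] -8+39=31 d=9 * → l++
[3,13] 0+39=39 d=1 * → l++
[4,13] 5+39=44 d=4 → r--
[4,12] 5+37=42 d=2 → r--
[4,11] 5+28=33 d=7 → l++
[5,11] 7+28=35 d=5 → l++
[6,11] 10+28=38 d=2 → l++

l=7, r=11, best |Δ|=1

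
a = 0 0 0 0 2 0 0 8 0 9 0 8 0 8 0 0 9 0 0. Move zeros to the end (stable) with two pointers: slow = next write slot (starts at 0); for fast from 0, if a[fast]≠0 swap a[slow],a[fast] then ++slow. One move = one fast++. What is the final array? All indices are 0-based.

[2, 8, 9, 8, 8, 9, 0, 0, 0, 0, 0, 0, 0, 0, 0, 0, 0, 0, 0]

slow=0 fast=0: a[fast]=0, fast++
slow=0 fast=1: a[fast]=0, fast++
slow=0 fast=2: a[fast]=0, fast++
slow=0 fast=3: a[fast]=0, fast++
slow=0 fast=4: a[fast]=2≠0 swap→a[0]=2, slow++,fast++
slow=1 fast=5: a[fast]=0, fast++
slow=1 fast=6: a[fast]=0, fast++
slow=1 fast=7: a[fast]=8≠0 swap→a[1]=8, slow++,fast++
slow=2 fast=8: a[fast]=0, fast++
slow=2 fast=9: a[fast]=9≠0 swap→a[2]=9, slow++,fast++
slow=3 fast=10: a[fast]=0, fast++
slow=3 fast=11: a[fast]=8≠0 swap→a[3]=8, slow++,fast++
slow=4 fast=12: a[fast]=0, fast++
slow=4 fast=13: a[fast]=8≠0 swap→a[4]=8, slow++,fast++
slow=5 fast=14: a[fast]=0, fast++
slow=5 fast=15: a[fast]=0, fast++
slow=5 fast=16: a[fast]=9≠0 swap→a[5]=9, slow++,fast++
slow=6 fast=17: a[fast]=0, fast++
slow=6 fast=18: a[fast]=0, fast++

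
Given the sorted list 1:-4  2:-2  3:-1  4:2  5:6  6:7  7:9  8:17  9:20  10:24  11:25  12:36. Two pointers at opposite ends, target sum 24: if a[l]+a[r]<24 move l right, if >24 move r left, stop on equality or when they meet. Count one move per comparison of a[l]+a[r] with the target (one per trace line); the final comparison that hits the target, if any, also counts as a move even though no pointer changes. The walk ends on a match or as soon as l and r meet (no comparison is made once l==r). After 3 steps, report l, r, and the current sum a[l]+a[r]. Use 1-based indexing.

l=3, r=11, sum=24

l=1 r=12: -4+36=32 >24, r--
l=1 r=11: -4+25=21 <24, l++
l=2 r=11: -2+25=23 <24, l++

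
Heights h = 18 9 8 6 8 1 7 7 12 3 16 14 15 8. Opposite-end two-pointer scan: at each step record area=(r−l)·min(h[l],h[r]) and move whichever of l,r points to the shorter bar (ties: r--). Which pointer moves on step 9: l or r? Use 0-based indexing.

l=0 r=13: min(18,8)*13=104 best=104 *, r--
l=0 r=12: min(18,15)*12=180 best=180 *, r--
l=0 r=11: min(18,14)*11=154 best=180, r--
l=0 r=10: min(18,16)*10=160 best=180, r--
l=0 r=9: min(18,3)*9=27 best=180, r--
l=0 r=8: min(18,12)*8=96 best=180, r--
l=0 r=7: min(18,7)*7=49 best=180, r--
l=0 r=6: min(18,7)*6=42 best=180, r--
l=0 r=5: min(18,1)*5=5 best=180, r--

r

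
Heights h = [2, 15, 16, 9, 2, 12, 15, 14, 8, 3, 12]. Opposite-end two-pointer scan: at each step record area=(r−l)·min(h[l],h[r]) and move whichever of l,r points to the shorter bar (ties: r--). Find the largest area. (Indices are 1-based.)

l=1 r=11: min(2,12)*10=20 best=20 *, l++
l=2 r=11: min(15,12)*9=108 best=108 *, r--
l=2 r=10: min(15,3)*8=24 best=108, r--
l=2 r=9: min(15,8)*7=56 best=108, r--
l=2 r=8: min(15,14)*6=84 best=108, r--
l=2 r=7: min(15,15)*5=75 best=108, r--
l=2 r=6: min(15,12)*4=48 best=108, r--
l=2 r=5: min(15,2)*3=6 best=108, r--
l=2 r=4: min(15,9)*2=18 best=108, r--
l=2 r=3: min(15,16)*1=15 best=108, l++

max area = 108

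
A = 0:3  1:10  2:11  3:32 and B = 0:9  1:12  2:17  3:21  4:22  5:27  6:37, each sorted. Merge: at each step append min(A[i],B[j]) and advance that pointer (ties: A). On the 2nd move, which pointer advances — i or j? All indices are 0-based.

j

[i=0,j=0] A[i]=3<=B[j]=9 take 3 → i++
[i=1,j=0] A[i]=10>B[j]=9 take 9 → j++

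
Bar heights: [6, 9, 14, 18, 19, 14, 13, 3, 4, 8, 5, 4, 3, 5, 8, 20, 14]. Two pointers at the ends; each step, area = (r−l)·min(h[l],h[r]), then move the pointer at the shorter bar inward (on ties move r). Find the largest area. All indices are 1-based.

max area = 216

[1,17] min(6,14)*16=96 best=96 * → l++
[2,17] min(9,14)*15=135 best=135 * → l++
[3,17] min(14,14)*14=196 best=196 * → r--
[3,16] min(14,20)*13=182 best=196 → l++
[4,16] min(18,20)*12=216 best=216 * → l++
[5,16] min(19,20)*11=209 best=216 → l++
[6,16] min(14,20)*10=140 best=216 → l++
[7,16] min(13,20)*9=117 best=216 → l++
[8,16] min(3,20)*8=24 best=216 → l++
[9,16] min(4,20)*7=28 best=216 → l++
[10,16] min(8,20)*6=48 best=216 → l++
[11,16] min(5,20)*5=25 best=216 → l++
[12,16] min(4,20)*4=16 best=216 → l++
[13,16] min(3,20)*3=9 best=216 → l++
[14,16] min(5,20)*2=10 best=216 → l++
[15,16] min(8,20)*1=8 best=216 → l++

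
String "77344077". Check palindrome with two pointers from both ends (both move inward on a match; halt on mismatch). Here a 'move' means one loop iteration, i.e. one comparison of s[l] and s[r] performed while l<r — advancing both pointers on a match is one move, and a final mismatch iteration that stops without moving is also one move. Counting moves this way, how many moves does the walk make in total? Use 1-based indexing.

l=1 r=8: '7'=='7', l++,r--
l=2 r=7: '7'=='7', l++,r--
l=3 r=6: '3'!='0', stop

3 moves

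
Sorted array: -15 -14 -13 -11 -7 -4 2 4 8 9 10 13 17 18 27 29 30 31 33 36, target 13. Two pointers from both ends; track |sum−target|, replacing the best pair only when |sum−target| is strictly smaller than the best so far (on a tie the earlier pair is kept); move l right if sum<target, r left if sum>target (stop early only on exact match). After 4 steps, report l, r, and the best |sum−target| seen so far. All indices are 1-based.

l=1, r=16, best |Δ|=2

l=1 r=20: -15+36=21 d=8 *, r--
l=1 r=19: -15+33=18 d=5 *, r--
l=1 r=18: -15+31=16 d=3 *, r--
l=1 r=17: -15+30=15 d=2 *, r--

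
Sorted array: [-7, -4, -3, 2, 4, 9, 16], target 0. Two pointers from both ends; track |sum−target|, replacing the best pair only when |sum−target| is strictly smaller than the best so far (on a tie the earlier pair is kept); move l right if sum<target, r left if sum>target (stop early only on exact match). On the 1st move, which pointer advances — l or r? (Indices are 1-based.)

l=1 r=7: -7+16=9 d=9 *, r--

r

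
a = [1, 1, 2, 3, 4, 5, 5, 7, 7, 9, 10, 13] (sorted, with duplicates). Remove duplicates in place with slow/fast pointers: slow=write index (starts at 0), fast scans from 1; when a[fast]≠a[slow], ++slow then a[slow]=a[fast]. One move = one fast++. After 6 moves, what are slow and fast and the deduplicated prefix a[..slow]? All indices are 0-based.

(s=0,f=1) a[fast]=1=a[slow] dup → fast++
(s=0,f=2) a[fast]=2≠a[slow]=1 write a[1]=2 → slow++,fast++
(s=1,f=3) a[fast]=3≠a[slow]=2 write a[2]=3 → slow++,fast++
(s=2,f=4) a[fast]=4≠a[slow]=3 write a[3]=4 → slow++,fast++
(s=3,f=5) a[fast]=5≠a[slow]=4 write a[4]=5 → slow++,fast++
(s=4,f=6) a[fast]=5=a[slow] dup → fast++

slow=4, fast=7, prefix=[1, 2, 3, 4, 5]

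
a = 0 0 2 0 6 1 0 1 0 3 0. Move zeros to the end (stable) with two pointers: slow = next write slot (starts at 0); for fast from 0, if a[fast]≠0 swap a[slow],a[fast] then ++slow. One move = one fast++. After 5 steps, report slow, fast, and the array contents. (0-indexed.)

slow=2, fast=5, a=[2, 6, 0, 0, 0, 1, 0, 1, 0, 3, 0]

slow=0 fast=0: a[fast]=0, fast++
slow=0 fast=1: a[fast]=0, fast++
slow=0 fast=2: a[fast]=2≠0 swap→a[0]=2, slow++,fast++
slow=1 fast=3: a[fast]=0, fast++
slow=1 fast=4: a[fast]=6≠0 swap→a[1]=6, slow++,fast++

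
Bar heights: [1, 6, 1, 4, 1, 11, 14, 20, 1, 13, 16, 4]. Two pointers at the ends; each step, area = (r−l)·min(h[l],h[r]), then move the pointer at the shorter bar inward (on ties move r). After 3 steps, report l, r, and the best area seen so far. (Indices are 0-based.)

l=0 r=11: min(1,4)*11=11 best=11 *, l++
l=1 r=11: min(6,4)*10=40 best=40 *, r--
l=1 r=10: min(6,16)*9=54 best=54 *, l++

l=2, r=10, best area=54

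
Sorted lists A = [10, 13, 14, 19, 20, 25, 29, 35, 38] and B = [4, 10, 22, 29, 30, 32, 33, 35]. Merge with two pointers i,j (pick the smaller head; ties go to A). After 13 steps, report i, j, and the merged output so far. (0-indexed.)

[i=0,j=0] A[i]=10>B[j]=4 take 4 → j++
[i=0,j=1] A[i]=10<=B[j]=10 take 10 → i++
[i=1,j=1] A[i]=13>B[j]=10 take 10 → j++
[i=1,j=2] A[i]=13<=B[j]=22 take 13 → i++
[i=2,j=2] A[i]=14<=B[j]=22 take 14 → i++
[i=3,j=2] A[i]=19<=B[j]=22 take 19 → i++
[i=4,j=2] A[i]=20<=B[j]=22 take 20 → i++
[i=5,j=2] A[i]=25>B[j]=22 take 22 → j++
[i=5,j=3] A[i]=25<=B[j]=29 take 25 → i++
[i=6,j=3] A[i]=29<=B[j]=29 take 29 → i++
[i=7,j=3] A[i]=35>B[j]=29 take 29 → j++
[i=7,j=4] A[i]=35>B[j]=30 take 30 → j++
[i=7,j=5] A[i]=35>B[j]=32 take 32 → j++

i=7, j=6, merged so far=[4, 10, 10, 13, 14, 19, 20, 22, 25, 29, 29, 30, 32]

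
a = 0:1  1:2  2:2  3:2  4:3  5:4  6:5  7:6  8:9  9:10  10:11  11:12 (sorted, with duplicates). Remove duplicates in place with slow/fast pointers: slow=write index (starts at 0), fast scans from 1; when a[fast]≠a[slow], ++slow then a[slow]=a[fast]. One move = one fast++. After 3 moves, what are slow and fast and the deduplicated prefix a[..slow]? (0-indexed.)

slow=0 fast=1: a[fast]=2≠a[slow]=1 write a[1]=2, slow++,fast++
slow=1 fast=2: a[fast]=2=a[slow] dup, fast++
slow=1 fast=3: a[fast]=2=a[slow] dup, fast++

slow=1, fast=4, prefix=[1, 2]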